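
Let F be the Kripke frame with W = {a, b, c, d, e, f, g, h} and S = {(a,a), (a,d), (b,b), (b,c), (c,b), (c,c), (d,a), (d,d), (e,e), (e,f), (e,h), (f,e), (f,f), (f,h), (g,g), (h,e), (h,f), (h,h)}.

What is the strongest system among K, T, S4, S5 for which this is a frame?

Reflexive (axiom T): yes — every world is S-related to itself.
Transitive (axiom 4): yes — every two-step S-path is closed by a direct edge.
Euclidean (axiom 5): yes — any two successors of a common world are S-related.
So F validates K, T, S4, S5. The strongest is S5.

S5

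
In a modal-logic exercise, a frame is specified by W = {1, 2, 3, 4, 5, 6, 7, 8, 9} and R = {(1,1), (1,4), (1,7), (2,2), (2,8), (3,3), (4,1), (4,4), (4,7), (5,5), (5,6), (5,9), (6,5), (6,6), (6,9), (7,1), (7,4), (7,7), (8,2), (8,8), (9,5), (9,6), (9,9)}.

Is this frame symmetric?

Symmetric: yes — every pair in R has its reverse in R.

Yes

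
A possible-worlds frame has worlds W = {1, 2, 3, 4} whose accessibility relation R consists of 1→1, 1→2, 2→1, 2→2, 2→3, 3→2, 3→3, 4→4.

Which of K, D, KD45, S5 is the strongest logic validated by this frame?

D

Serial (axiom D): yes — every world has a successor (e.g. 1 R 1).
Euclidean (axiom 5): no — 2 R 1 and 2 R 3, but not 1 R 3.
Transitive (axiom 4): no — 1 R 2 and 2 R 3, but not 1 R 3.
Reflexive (axiom T): yes — every world is R-related to itself.
So F validates K, D; KD45 would additionally require R to be Euclidean and transitive. The strongest is D.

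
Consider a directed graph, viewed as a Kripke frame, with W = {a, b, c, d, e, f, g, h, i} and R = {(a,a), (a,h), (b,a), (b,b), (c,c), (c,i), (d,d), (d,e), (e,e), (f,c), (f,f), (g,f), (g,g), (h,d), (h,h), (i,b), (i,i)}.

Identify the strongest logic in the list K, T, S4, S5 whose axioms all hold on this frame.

T

Reflexive (axiom T): yes — every world is R-related to itself.
Transitive (axiom 4): no — a R h and h R d, but not a R d.
Euclidean (axiom 5): no — a R h and a R a, but not h R a.
So F validates K, T; S4 would additionally require R to be transitive. The strongest is T.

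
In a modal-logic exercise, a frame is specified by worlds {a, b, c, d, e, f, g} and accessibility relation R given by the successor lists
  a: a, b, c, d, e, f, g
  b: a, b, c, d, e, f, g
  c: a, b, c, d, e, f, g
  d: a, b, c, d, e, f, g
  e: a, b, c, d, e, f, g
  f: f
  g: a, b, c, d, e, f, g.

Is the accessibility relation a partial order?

Reflexive: yes — every world is R-related to itself.
Transitive: yes — every two-step R-path is closed by a direct edge.
Antisymmetric: no — a R b and b R a with a ≠ b.
So R is not a partial order.

No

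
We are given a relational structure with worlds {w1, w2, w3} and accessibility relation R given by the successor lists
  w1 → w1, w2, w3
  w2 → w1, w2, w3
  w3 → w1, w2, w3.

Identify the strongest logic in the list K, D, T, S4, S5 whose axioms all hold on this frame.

Serial (axiom D): yes — every world has a successor (e.g. w1 R w1).
Reflexive (axiom T): yes — every world is R-related to itself.
Transitive (axiom 4): yes — every two-step R-path is closed by a direct edge.
Euclidean (axiom 5): yes — any two successors of a common world are R-related.
So F validates K, D, T, S4, S5. The strongest is S5.

S5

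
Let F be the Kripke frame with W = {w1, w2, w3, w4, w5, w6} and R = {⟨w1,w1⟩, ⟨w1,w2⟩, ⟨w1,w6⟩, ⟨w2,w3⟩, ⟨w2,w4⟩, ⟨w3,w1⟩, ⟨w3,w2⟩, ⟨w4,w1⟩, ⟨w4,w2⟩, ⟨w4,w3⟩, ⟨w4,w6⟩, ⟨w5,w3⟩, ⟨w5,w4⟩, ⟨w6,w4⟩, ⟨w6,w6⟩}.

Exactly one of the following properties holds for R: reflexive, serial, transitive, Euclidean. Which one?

Reflexive: no — w2 is not related to itself.
Serial: yes — every world has a successor (e.g. w1 R w1).
Transitive: no — w1 R w2 and w2 R w3, but not w1 R w3.
Euclidean: no — w1 R w2 and w1 R w6, but not w2 R w6.
Only serial holds.

serial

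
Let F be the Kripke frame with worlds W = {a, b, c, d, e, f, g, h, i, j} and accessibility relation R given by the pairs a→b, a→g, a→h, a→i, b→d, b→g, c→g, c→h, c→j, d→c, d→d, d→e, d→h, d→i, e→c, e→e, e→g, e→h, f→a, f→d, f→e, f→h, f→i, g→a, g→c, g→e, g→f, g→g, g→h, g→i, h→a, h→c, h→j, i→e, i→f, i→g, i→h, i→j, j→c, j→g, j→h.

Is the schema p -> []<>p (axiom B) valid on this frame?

No

By correspondence theory, B is valid on a frame iff R is symmetric.
Symmetric: no — a R b but not b R a.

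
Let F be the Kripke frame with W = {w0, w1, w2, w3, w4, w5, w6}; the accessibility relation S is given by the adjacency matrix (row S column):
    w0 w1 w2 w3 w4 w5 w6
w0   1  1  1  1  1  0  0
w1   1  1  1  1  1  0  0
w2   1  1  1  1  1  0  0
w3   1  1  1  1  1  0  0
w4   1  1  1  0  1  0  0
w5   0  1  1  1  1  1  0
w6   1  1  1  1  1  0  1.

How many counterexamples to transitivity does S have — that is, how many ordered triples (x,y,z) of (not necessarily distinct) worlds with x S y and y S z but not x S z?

7

Enumerating: (w4,w0,w3), (w4,w1,w3), (w4,w2,w3), (w5,w1,w0), (w5,w2,w0), (w5,w3,w0), (w5,w4,w0).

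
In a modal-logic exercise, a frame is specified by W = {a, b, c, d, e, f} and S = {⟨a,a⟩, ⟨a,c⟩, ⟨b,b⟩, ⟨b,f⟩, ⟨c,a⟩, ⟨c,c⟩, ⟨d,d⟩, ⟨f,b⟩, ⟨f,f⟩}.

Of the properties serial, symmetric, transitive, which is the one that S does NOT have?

Serial: no — e has no S-successor.
Symmetric: yes — every pair in S has its reverse in S.
Transitive: yes — every two-step S-path is closed by a direct edge.
Only serial fails.

serial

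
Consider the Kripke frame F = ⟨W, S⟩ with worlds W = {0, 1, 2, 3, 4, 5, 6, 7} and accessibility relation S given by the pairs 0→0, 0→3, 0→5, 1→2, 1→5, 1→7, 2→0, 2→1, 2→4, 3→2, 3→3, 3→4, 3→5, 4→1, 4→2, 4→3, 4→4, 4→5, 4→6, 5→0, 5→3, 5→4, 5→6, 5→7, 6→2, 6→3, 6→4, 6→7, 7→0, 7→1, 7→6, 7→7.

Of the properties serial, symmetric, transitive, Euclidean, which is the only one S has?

Serial: yes — every world has a successor (e.g. 0 S 0).
Symmetric: no — 0 S 3 but not 3 S 0.
Transitive: no — 0 S 3 and 3 S 2, but not 0 S 2.
Euclidean: no — 1 S 2 and 1 S 5, but not 2 S 5.
Only serial holds.

serial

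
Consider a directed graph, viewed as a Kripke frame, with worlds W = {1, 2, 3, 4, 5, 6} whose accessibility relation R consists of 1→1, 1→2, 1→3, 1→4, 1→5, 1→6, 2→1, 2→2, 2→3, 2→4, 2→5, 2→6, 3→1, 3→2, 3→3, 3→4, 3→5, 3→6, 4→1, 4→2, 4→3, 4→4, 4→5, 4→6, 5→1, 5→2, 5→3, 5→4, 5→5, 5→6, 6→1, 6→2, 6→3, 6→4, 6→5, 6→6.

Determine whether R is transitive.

Yes

Transitive: yes — every two-step R-path is closed by a direct edge.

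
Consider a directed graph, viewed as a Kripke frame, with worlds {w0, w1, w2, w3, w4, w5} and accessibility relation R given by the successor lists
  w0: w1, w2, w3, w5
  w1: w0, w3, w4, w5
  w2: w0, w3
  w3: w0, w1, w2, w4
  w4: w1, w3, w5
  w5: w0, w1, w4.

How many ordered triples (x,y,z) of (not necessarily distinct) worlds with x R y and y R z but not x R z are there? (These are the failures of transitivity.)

Enumerating: (w0,w1,w0), (w0,w1,w4), (w0,w2,w0), (w0,w3,w0), (w0,w3,w4), (w0,w5,w0), (w0,w5,w4), (w1,w0,w1), (w1,w0,w2), (w1,w3,w1), (w1,w3,w2), (w1,w4,w1), … and 28 more.
Total: 40.

40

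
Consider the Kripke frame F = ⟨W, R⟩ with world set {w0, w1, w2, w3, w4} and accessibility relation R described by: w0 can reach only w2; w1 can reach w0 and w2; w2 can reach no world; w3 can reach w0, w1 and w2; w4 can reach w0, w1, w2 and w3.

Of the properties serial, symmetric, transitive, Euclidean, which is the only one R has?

Serial: no — w2 has no R-successor.
Symmetric: no — w0 R w2 but not w2 R w0.
Transitive: yes — every two-step R-path is closed by a direct edge.
Euclidean: no — w1 R w2 and w1 R w0, but not w2 R w0.
Only transitive holds.

transitive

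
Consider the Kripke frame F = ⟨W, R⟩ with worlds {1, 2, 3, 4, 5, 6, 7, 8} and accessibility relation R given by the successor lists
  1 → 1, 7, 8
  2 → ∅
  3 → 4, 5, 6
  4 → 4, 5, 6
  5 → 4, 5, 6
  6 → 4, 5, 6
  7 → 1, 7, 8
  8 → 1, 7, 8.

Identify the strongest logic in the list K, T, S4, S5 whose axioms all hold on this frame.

Reflexive (axiom T): no — 2 is not related to itself.
Transitive (axiom 4): yes — every two-step R-path is closed by a direct edge.
Euclidean (axiom 5): yes — any two successors of a common world are R-related.
So F validates K; T would additionally require R to be reflexive. The strongest is K.

K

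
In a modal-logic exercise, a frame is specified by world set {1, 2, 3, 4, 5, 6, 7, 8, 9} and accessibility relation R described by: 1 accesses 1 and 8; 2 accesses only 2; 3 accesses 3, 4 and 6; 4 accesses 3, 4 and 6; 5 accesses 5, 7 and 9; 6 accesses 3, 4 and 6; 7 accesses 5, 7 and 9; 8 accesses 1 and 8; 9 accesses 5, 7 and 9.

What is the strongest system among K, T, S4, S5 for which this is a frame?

Reflexive (axiom T): yes — every world is R-related to itself.
Transitive (axiom 4): yes — every two-step R-path is closed by a direct edge.
Euclidean (axiom 5): yes — any two successors of a common world are R-related.
So F validates K, T, S4, S5. The strongest is S5.

S5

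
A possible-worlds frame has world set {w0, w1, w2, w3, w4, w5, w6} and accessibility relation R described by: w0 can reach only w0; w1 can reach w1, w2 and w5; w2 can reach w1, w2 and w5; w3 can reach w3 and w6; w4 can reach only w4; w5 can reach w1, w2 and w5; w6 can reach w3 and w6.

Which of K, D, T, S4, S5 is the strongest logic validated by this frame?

S5

Serial (axiom D): yes — every world has a successor (e.g. w0 R w0).
Reflexive (axiom T): yes — every world is R-related to itself.
Transitive (axiom 4): yes — every two-step R-path is closed by a direct edge.
Euclidean (axiom 5): yes — any two successors of a common world are R-related.
So F validates K, D, T, S4, S5. The strongest is S5.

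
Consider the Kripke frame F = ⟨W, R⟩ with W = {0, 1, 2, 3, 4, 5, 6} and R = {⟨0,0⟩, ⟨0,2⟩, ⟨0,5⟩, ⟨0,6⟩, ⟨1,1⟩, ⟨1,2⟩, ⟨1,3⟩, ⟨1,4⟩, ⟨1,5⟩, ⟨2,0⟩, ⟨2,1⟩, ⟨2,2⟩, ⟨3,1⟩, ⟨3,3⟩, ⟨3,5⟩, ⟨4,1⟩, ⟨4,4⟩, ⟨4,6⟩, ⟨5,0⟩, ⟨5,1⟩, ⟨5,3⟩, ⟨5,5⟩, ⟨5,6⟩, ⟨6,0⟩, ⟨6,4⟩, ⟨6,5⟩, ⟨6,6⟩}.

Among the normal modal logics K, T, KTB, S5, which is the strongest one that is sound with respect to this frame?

Reflexive (axiom T): yes — every world is R-related to itself.
Symmetric (axiom B): yes — every pair in R has its reverse in R.
Euclidean (axiom 5): no — 0 R 2 and 0 R 5, but not 2 R 5.
So F validates K, T, KTB; S5 would additionally require R to be Euclidean. The strongest is KTB.

KTB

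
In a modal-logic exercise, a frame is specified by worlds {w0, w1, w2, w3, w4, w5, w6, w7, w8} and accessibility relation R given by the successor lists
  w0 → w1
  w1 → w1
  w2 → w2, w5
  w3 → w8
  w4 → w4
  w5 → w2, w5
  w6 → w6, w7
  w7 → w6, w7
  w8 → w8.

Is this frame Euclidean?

Yes

Euclidean: yes — any two successors of a common world are R-related.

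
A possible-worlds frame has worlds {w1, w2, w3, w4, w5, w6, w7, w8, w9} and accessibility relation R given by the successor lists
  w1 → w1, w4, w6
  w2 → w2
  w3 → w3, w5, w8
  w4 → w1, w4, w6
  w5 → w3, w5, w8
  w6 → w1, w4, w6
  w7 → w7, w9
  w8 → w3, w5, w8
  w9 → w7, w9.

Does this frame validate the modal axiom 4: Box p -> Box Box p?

The schema 4 characterises exactly the transitive frames.
Transitive: yes — every two-step R-path is closed by a direct edge.

Yes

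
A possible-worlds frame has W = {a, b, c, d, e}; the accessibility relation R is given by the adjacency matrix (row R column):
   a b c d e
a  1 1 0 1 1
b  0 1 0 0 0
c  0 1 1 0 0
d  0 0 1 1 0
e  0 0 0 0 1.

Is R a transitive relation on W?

No

Transitive: no — a R d and d R c, but not a R c.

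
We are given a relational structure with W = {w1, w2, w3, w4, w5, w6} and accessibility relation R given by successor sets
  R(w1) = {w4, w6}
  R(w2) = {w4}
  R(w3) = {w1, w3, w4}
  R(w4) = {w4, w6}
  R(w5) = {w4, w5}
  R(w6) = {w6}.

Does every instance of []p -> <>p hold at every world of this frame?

Yes

By correspondence theory, D is valid on a frame iff R is serial.
Serial: yes — every world has a successor (e.g. w1 R w4).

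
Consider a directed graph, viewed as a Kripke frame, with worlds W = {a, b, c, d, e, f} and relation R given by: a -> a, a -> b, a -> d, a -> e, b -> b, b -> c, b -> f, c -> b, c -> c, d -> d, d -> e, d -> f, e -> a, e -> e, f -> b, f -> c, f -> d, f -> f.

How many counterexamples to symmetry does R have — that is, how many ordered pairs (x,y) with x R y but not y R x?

4

Enumerating: (a,b), (a,d), (d,e), (f,c).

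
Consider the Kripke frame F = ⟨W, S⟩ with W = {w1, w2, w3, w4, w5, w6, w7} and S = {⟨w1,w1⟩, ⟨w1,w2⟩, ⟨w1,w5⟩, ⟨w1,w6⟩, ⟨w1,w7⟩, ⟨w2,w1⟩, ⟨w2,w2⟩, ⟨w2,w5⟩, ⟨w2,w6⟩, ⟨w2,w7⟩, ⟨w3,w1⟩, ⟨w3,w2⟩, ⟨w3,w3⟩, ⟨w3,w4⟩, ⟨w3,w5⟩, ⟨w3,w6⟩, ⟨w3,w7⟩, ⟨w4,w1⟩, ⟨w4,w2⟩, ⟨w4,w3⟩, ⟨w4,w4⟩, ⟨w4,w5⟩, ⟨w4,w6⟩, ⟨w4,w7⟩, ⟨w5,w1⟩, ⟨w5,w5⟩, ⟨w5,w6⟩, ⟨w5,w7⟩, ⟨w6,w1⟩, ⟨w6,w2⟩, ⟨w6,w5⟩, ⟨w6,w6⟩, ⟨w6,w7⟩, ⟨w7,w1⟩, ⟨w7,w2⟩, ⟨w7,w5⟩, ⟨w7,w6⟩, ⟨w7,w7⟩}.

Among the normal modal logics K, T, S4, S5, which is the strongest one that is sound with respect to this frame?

Reflexive (axiom T): yes — every world is S-related to itself.
Transitive (axiom 4): no — w5 S w1 and w1 S w2, but not w5 S w2.
Euclidean (axiom 5): no — w1 S w5 and w1 S w2, but not w5 S w2.
So F validates K, T; S4 would additionally require S to be transitive. The strongest is T.

T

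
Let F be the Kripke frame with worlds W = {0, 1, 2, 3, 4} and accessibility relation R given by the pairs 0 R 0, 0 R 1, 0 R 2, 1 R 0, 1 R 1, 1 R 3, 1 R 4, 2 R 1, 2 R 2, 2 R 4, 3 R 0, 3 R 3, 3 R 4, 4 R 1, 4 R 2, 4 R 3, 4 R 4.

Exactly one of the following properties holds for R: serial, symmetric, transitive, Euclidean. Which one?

Serial: yes — every world has a successor (e.g. 0 R 0).
Symmetric: no — 0 R 2 but not 2 R 0.
Transitive: no — 0 R 1 and 1 R 3, but not 0 R 3.
Euclidean: no — 0 R 1 and 0 R 2, but not 1 R 2.
Only serial holds.

serial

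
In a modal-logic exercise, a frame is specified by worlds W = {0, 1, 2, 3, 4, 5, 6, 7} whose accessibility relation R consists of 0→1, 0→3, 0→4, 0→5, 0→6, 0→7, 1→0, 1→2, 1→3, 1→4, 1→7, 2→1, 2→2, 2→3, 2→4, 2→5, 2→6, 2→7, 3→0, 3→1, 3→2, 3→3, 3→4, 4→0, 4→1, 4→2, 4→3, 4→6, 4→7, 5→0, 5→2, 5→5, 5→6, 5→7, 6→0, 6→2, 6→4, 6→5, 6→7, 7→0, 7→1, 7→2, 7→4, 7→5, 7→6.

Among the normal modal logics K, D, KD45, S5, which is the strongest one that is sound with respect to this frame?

D

Serial (axiom D): yes — every world has a successor (e.g. 0 R 1).
Euclidean (axiom 5): no — 0 R 1 and 0 R 5, but not 1 R 5.
Transitive (axiom 4): no — 0 R 1 and 1 R 2, but not 0 R 2.
Reflexive (axiom T): no — 0 is not related to itself.
So F validates K, D; KD45 would additionally require R to be Euclidean and transitive. The strongest is D.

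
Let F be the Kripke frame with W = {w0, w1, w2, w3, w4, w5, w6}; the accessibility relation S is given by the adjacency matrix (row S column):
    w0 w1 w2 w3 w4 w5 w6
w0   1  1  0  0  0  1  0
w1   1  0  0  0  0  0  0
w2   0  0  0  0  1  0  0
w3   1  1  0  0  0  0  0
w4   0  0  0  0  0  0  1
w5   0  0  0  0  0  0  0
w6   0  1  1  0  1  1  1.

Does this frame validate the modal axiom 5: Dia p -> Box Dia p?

No

Axiom 5 corresponds to the accessibility relation being Euclidean.
Euclidean: no — w0 S w1 and w0 S w5, but not w1 S w5.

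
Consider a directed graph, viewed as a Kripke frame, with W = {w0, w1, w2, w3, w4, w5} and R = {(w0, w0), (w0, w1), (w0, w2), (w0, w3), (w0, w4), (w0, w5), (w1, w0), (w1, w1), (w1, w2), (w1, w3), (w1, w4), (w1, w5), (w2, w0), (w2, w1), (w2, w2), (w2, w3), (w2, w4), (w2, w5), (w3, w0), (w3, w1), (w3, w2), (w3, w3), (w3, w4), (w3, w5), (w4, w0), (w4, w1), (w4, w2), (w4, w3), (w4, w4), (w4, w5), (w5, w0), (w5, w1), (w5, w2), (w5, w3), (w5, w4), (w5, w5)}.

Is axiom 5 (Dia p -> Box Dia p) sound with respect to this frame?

Yes

Axiom 5 corresponds to the accessibility relation being Euclidean.
Euclidean: yes — any two successors of a common world are R-related.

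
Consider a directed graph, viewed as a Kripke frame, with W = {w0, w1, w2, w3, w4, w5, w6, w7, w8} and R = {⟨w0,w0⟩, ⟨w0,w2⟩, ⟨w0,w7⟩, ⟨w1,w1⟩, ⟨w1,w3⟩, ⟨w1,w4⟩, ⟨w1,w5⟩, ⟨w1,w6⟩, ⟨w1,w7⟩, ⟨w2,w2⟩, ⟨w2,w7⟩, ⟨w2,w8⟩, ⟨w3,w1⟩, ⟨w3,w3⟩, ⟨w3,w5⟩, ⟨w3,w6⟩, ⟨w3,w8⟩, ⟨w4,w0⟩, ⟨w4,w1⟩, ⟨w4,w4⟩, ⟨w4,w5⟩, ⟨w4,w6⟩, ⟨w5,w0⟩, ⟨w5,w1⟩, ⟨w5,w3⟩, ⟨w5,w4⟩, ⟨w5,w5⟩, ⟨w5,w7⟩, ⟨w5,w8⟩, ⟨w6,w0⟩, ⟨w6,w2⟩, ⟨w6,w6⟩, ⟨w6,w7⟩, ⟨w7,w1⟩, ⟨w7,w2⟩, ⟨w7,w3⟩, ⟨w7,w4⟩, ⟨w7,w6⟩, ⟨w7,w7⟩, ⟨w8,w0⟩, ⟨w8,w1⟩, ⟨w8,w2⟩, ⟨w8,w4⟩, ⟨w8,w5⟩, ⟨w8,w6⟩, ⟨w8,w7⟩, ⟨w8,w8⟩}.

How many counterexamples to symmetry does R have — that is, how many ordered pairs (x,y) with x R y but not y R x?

Enumerating: (w0,w2), (w0,w7), (w1,w6), (w3,w6), (w3,w8), (w4,w0), (w4,w6), (w5,w0), (w5,w7), (w6,w0), (w6,w2), (w7,w3), (w7,w4), (w8,w0), (w8,w1), (w8,w4), (w8,w6), (w8,w7).

18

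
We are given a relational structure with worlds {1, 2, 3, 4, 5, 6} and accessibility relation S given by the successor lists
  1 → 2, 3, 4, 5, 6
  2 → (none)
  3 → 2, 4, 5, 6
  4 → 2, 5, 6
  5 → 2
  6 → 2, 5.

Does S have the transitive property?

Transitive: yes — every two-step S-path is closed by a direct edge.

Yes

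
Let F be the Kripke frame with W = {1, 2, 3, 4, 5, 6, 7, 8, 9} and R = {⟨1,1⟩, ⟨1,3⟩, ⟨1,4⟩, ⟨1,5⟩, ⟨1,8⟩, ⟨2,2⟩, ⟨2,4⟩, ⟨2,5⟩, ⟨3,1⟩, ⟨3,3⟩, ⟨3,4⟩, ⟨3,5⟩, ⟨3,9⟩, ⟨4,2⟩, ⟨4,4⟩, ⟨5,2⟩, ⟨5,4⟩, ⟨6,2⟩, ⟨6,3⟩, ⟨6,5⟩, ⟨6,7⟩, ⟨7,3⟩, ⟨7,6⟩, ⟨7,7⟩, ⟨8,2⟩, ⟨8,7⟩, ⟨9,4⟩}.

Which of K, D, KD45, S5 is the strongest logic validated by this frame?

D

Serial (axiom D): yes — every world has a successor (e.g. 1 R 1).
Euclidean (axiom 5): no — 1 R 3 and 1 R 8, but not 3 R 8.
Transitive (axiom 4): no — 1 R 3 and 3 R 9, but not 1 R 9.
Reflexive (axiom T): no — 5 is not related to itself.
So F validates K, D; KD45 would additionally require R to be Euclidean and transitive. The strongest is D.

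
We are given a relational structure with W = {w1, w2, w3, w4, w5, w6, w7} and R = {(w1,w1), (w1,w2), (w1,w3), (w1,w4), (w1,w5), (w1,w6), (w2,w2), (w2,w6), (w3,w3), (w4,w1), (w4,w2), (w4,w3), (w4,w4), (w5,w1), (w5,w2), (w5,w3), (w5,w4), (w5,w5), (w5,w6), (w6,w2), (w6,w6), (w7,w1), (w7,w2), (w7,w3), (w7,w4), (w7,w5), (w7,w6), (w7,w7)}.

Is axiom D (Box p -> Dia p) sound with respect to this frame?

Yes

Axiom D corresponds to the accessibility relation being serial.
Serial: yes — every world has a successor (e.g. w1 R w1).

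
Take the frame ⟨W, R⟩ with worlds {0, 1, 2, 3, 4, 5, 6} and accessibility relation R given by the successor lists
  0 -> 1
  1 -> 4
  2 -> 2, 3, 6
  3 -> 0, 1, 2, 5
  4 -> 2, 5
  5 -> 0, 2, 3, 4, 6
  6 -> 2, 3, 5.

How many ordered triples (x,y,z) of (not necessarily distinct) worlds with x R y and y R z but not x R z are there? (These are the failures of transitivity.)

Enumerating: (0,1,4), (1,4,2), (1,4,5), (2,3,0), (2,3,1), (2,3,5), (2,6,5), (3,1,4), (3,2,3), (3,2,6), (3,5,3), (3,5,4), … and 18 more.
Total: 30.

30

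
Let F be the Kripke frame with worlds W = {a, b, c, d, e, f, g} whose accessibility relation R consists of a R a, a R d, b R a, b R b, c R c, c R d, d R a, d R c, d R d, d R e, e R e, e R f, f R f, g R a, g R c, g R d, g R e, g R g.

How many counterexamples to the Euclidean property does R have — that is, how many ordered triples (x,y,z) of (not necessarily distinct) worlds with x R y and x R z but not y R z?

Enumerating: (b,a,b), (d,a,c), (d,a,e), (d,c,a), (d,c,e), (d,e,a), (d,e,c), (d,e,d), (e,f,e), (g,a,c), (g,a,e), (g,a,g), … and 8 more.
Total: 20.

20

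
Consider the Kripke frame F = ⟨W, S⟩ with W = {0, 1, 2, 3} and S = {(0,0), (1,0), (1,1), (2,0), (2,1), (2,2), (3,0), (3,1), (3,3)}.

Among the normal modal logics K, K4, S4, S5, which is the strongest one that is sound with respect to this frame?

Transitive (axiom 4): yes — every two-step S-path is closed by a direct edge.
Reflexive (axiom T): yes — every world is S-related to itself.
Euclidean (axiom 5): no — 2 S 0 and 2 S 1, but not 0 S 1.
So F validates K, K4, S4; S5 would additionally require S to be Euclidean. The strongest is S4.

S4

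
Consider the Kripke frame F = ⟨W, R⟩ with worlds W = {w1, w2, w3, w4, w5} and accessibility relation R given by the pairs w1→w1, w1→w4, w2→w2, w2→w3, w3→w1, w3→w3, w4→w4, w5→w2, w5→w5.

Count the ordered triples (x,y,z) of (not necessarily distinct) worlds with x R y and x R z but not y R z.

4

Enumerating: (w1,w4,w1), (w2,w3,w2), (w3,w1,w3), (w5,w2,w5).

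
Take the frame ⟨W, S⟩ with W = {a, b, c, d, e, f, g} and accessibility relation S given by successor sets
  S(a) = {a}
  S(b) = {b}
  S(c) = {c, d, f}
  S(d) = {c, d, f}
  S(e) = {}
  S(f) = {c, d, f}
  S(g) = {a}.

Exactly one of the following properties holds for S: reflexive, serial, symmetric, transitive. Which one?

transitive

Reflexive: no — e is not related to itself.
Serial: no — e has no S-successor.
Symmetric: no — g S a but not a S g.
Transitive: yes — every two-step S-path is closed by a direct edge.
Only transitive holds.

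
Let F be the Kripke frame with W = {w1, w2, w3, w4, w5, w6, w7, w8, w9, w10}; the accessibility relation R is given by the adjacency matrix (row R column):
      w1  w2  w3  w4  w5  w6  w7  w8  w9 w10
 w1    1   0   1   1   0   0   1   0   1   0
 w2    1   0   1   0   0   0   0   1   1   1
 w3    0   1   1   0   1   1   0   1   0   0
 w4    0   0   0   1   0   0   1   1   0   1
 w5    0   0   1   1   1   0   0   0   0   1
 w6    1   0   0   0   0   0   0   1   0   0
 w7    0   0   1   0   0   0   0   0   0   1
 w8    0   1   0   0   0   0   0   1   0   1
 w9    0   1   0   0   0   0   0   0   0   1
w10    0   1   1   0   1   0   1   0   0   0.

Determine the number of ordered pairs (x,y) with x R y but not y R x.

17

Enumerating: (w1,w3), (w1,w4), (w1,w7), (w1,w9), (w10,w3), (w2,w1), (w3,w6), (w3,w8), (w4,w10), (w4,w7), (w4,w8), (w5,w4), (w6,w1), (w6,w8), (w7,w3), (w8,w10), (w9,w10).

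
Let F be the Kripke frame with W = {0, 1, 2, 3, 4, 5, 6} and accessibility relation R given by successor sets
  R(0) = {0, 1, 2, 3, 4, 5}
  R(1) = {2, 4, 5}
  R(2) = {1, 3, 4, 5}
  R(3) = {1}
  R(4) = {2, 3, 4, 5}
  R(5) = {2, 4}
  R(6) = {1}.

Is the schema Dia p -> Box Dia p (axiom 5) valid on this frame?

By correspondence theory, 5 is valid on a frame iff R is Euclidean.
Euclidean: no — 0 R 1 and 0 R 3, but not 1 R 3.

No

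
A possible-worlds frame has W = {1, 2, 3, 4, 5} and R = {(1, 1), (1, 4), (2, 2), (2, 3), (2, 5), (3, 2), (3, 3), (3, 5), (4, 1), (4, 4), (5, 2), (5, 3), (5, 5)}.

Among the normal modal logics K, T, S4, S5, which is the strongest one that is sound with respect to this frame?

S5

Reflexive (axiom T): yes — every world is R-related to itself.
Transitive (axiom 4): yes — every two-step R-path is closed by a direct edge.
Euclidean (axiom 5): yes — any two successors of a common world are R-related.
So F validates K, T, S4, S5. The strongest is S5.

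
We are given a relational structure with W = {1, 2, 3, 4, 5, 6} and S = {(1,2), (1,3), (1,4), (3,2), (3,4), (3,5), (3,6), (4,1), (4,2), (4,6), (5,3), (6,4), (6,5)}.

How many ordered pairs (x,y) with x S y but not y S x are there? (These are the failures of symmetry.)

Enumerating: (1,2), (1,3), (3,2), (3,4), (3,6), (4,2), (6,5).

7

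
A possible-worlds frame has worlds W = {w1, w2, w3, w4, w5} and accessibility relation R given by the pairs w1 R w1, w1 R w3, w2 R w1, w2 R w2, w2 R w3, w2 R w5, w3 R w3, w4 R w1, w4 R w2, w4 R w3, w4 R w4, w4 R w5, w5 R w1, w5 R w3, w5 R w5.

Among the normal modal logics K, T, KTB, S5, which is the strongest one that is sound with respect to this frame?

T

Reflexive (axiom T): yes — every world is R-related to itself.
Symmetric (axiom B): no — w1 R w3 but not w3 R w1.
Euclidean (axiom 5): no — w2 R w1 and w2 R w5, but not w1 R w5.
So F validates K, T; KTB would additionally require R to be symmetric. The strongest is T.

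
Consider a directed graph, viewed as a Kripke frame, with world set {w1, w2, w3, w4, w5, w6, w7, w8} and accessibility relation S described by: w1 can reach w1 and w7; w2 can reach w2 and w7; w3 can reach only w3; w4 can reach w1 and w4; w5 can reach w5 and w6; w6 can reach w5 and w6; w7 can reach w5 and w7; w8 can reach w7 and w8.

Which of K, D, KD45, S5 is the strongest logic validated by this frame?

D

Serial (axiom D): yes — every world has a successor (e.g. w1 S w1).
Euclidean (axiom 5): no — w1 S w7 and w1 S w1, but not w7 S w1.
Transitive (axiom 4): no — w1 S w7 and w7 S w5, but not w1 S w5.
Reflexive (axiom T): yes — every world is S-related to itself.
So F validates K, D; KD45 would additionally require S to be Euclidean and transitive. The strongest is D.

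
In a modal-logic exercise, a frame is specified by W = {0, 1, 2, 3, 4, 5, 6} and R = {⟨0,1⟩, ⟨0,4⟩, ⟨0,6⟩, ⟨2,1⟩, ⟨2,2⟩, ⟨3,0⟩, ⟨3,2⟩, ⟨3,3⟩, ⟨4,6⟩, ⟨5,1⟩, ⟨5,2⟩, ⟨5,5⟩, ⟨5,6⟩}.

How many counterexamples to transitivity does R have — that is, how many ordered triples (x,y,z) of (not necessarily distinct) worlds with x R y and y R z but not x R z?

Enumerating: (3,0,1), (3,0,4), (3,0,6), (3,2,1).

4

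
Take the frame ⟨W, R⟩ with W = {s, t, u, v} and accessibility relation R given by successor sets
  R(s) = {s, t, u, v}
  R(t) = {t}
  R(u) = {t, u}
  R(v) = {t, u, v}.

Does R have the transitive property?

Yes

Transitive: yes — every two-step R-path is closed by a direct edge.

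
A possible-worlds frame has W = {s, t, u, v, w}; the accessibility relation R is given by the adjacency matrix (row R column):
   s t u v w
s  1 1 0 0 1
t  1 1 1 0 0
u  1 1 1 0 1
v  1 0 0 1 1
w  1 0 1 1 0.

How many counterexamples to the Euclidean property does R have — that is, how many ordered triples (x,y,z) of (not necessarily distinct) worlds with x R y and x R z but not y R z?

Enumerating: (s,t,w), (s,w,t), (s,w,w), (t,s,u), (u,s,u), (u,t,w), (u,w,t), (u,w,w), (v,s,v), (v,w,w), (w,s,u), (w,s,v), (w,u,v), (w,v,u).

14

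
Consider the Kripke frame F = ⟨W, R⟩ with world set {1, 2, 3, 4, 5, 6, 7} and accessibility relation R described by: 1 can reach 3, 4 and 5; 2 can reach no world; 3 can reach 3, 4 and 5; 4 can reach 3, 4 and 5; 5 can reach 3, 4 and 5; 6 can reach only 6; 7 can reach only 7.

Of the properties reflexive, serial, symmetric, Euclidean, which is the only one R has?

Reflexive: no — 1 is not related to itself.
Serial: no — 2 has no R-successor.
Symmetric: no — 1 R 3 but not 3 R 1.
Euclidean: yes — any two successors of a common world are R-related.
Only Euclidean holds.

Euclidean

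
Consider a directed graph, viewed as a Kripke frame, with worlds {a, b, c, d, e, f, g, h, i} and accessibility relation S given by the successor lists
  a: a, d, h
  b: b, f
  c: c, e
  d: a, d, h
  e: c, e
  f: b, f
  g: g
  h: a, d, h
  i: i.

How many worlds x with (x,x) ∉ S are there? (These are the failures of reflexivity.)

S is reflexive; there are no such worlds.

0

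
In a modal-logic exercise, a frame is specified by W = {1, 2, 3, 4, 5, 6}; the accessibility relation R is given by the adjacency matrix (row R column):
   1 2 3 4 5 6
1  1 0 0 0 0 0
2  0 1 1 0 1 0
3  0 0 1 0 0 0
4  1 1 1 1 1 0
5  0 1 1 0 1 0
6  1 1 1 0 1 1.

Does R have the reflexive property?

Yes

Reflexive: yes — every world is R-related to itself.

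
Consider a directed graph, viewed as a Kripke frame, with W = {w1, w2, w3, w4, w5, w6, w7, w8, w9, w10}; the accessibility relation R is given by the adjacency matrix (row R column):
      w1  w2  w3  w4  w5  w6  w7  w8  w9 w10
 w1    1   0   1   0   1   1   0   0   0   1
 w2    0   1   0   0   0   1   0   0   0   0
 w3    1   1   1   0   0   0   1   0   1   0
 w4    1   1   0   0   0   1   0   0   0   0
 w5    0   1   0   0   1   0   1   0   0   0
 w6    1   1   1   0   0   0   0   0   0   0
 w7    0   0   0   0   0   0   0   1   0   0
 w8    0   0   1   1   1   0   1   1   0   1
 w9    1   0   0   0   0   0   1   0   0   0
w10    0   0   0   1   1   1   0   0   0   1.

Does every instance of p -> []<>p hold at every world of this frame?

No

The schema B characterises exactly the symmetric frames.
Symmetric: no — w1 R w10 but not w10 R w1.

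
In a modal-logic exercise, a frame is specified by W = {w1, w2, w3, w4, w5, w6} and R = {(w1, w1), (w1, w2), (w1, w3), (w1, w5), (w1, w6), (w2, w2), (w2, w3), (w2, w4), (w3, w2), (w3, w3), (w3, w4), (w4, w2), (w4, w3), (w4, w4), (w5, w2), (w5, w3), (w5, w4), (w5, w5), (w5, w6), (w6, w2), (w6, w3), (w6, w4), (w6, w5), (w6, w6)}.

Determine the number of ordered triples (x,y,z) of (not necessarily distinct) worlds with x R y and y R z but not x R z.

4

Enumerating: (w1,w2,w4), (w1,w3,w4), (w1,w5,w4), (w1,w6,w4).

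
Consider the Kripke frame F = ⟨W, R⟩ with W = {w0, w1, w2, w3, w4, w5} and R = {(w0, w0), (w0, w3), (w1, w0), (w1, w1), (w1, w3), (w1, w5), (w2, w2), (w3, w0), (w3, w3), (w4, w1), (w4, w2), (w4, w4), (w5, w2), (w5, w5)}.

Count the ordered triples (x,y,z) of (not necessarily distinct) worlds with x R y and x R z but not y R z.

12

Enumerating: (w1,w0,w1), (w1,w0,w5), (w1,w3,w1), (w1,w3,w5), (w1,w5,w0), (w1,w5,w1), (w1,w5,w3), (w4,w1,w2), (w4,w1,w4), (w4,w2,w1), (w4,w2,w4), (w5,w2,w5).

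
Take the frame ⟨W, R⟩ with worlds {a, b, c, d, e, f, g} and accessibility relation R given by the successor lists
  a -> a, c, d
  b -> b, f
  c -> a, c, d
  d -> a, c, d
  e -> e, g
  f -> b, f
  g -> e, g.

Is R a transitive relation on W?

Yes

Transitive: yes — every two-step R-path is closed by a direct edge.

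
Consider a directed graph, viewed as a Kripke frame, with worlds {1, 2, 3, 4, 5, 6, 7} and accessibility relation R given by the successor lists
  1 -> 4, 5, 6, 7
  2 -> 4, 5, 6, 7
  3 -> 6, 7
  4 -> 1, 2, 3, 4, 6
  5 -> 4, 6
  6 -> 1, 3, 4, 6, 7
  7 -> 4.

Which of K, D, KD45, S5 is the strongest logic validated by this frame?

Serial (axiom D): yes — every world has a successor (e.g. 1 R 4).
Euclidean (axiom 5): no — 1 R 4 and 1 R 5, but not 4 R 5.
Transitive (axiom 4): no — 1 R 4 and 4 R 2, but not 1 R 2.
Reflexive (axiom T): no — 1 is not related to itself.
So F validates K, D; KD45 would additionally require R to be Euclidean and transitive. The strongest is D.

D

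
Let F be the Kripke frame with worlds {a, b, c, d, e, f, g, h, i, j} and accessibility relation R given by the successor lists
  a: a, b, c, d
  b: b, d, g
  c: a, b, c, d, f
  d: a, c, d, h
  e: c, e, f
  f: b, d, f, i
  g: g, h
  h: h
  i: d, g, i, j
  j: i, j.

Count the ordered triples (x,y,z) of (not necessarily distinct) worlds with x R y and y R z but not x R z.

31

Enumerating: (a,b,g), (a,c,f), (a,d,h), (b,d,a), (b,d,c), (b,d,h), (b,g,h), (c,b,g), (c,d,h), (c,f,i), (d,a,b), (d,c,b), … and 19 more.
Total: 31.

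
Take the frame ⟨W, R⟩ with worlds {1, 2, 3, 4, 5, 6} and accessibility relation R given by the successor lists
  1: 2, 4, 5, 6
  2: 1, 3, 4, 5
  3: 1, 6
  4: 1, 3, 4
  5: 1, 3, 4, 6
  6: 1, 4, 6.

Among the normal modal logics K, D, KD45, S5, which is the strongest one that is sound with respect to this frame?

D

Serial (axiom D): yes — every world has a successor (e.g. 1 R 2).
Euclidean (axiom 5): no — 1 R 2 and 1 R 6, but not 2 R 6.
Transitive (axiom 4): no — 1 R 2 and 2 R 3, but not 1 R 3.
Reflexive (axiom T): no — 1 is not related to itself.
So F validates K, D; KD45 would additionally require R to be Euclidean and transitive. The strongest is D.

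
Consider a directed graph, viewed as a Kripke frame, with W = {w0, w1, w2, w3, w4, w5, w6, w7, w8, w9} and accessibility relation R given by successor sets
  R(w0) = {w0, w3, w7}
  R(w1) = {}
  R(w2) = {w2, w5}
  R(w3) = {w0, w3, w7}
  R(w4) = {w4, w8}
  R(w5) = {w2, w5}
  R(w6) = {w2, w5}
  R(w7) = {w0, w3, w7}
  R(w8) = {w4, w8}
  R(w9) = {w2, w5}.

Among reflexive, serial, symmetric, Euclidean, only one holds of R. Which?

Reflexive: no — w1 is not related to itself.
Serial: no — w1 has no R-successor.
Symmetric: no — w6 R w2 but not w2 R w6.
Euclidean: yes — any two successors of a common world are R-related.
Only Euclidean holds.

Euclidean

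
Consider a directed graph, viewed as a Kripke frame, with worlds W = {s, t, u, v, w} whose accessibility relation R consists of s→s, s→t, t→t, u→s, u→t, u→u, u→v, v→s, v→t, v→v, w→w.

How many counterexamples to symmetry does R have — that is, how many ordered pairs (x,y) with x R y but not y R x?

Enumerating: (s,t), (u,s), (u,t), (u,v), (v,s), (v,t).

6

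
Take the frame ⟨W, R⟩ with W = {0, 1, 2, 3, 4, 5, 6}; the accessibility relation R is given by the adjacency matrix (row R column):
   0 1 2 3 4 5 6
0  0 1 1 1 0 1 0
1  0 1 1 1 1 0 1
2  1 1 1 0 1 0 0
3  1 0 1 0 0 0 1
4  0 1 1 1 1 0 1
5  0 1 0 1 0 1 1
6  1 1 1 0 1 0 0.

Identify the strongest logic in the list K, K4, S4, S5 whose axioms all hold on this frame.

K

Transitive (axiom 4): no — 0 R 1 and 1 R 4, but not 0 R 4.
Reflexive (axiom T): no — 0 is not related to itself.
Euclidean (axiom 5): no — 0 R 1 and 0 R 5, but not 1 R 5.
So F validates K; K4 would additionally require R to be transitive. The strongest is K.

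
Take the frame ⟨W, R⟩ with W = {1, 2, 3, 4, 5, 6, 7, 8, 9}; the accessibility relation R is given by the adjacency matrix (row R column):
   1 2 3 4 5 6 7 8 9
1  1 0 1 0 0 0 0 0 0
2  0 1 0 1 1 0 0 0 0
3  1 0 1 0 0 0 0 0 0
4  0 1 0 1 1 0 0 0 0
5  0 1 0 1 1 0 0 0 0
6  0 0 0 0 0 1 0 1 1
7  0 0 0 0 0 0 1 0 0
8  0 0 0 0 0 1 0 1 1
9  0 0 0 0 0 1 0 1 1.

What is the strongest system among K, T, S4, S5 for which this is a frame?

S5

Reflexive (axiom T): yes — every world is R-related to itself.
Transitive (axiom 4): yes — every two-step R-path is closed by a direct edge.
Euclidean (axiom 5): yes — any two successors of a common world are R-related.
So F validates K, T, S4, S5. The strongest is S5.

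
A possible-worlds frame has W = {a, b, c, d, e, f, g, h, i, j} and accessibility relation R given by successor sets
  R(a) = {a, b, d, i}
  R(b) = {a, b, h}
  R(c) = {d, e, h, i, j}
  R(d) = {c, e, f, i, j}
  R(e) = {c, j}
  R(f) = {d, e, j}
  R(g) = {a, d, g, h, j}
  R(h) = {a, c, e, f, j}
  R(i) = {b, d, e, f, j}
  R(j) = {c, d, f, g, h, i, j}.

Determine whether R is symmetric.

No

Symmetric: no — a R d but not d R a.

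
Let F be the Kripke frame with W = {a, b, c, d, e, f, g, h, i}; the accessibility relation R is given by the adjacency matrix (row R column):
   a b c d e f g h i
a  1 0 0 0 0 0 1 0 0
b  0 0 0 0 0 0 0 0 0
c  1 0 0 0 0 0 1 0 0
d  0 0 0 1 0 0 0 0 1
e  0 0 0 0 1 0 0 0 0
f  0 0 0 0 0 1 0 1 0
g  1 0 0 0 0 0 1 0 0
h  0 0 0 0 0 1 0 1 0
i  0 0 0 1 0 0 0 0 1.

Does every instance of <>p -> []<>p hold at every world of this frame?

By correspondence theory, 5 is valid on a frame iff R is Euclidean.
Euclidean: yes — any two successors of a common world are R-related.

Yes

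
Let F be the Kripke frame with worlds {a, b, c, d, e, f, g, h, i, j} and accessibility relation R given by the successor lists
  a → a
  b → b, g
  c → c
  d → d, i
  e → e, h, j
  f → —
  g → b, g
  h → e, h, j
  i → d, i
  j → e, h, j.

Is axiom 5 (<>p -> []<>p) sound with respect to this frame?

Yes

The schema 5 characterises exactly the Euclidean frames.
Euclidean: yes — any two successors of a common world are R-related.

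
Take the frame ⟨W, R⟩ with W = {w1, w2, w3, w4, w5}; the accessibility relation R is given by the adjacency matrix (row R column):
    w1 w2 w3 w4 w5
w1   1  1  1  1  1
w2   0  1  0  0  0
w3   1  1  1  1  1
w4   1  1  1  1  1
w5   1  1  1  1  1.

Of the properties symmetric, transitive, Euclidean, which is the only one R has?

Symmetric: no — w1 R w2 but not w2 R w1.
Transitive: yes — every two-step R-path is closed by a direct edge.
Euclidean: no — w1 R w2 and w1 R w3, but not w2 R w3.
Only transitive holds.

transitive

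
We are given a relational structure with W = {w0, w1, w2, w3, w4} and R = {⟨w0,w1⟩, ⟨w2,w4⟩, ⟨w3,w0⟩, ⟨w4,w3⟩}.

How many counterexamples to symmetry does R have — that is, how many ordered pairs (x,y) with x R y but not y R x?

4

Enumerating: (w0,w1), (w2,w4), (w3,w0), (w4,w3).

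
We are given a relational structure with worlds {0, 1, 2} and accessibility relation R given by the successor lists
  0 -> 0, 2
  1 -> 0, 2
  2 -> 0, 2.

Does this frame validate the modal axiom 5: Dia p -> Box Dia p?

The schema 5 characterises exactly the Euclidean frames.
Euclidean: yes — any two successors of a common world are R-related.

Yes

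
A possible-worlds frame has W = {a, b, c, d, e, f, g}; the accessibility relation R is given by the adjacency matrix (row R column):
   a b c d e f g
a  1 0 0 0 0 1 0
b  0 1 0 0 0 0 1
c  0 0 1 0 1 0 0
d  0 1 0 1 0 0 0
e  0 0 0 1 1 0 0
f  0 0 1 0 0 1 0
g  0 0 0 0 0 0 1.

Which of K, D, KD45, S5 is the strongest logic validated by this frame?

D

Serial (axiom D): yes — every world has a successor (e.g. a R a).
Euclidean (axiom 5): no — a R f and a R a, but not f R a.
Transitive (axiom 4): no — a R f and f R c, but not a R c.
Reflexive (axiom T): yes — every world is R-related to itself.
So F validates K, D; KD45 would additionally require R to be Euclidean and transitive. The strongest is D.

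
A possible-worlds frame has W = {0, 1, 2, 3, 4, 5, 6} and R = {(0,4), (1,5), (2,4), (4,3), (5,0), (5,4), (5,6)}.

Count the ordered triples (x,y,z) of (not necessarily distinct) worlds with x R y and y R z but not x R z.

Enumerating: (0,4,3), (1,5,0), (1,5,4), (1,5,6), (2,4,3), (5,4,3).

6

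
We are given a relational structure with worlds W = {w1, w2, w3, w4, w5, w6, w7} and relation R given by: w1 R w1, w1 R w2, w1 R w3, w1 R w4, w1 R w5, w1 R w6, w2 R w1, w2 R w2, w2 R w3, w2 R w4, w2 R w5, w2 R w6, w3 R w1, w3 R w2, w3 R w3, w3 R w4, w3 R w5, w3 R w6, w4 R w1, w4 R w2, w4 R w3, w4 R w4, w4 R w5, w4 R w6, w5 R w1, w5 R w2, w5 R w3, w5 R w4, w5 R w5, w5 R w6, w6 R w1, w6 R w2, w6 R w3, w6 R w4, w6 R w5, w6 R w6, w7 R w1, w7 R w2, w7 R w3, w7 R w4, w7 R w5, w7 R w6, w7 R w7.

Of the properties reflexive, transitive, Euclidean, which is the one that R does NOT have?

Reflexive: yes — every world is R-related to itself.
Transitive: yes — every two-step R-path is closed by a direct edge.
Euclidean: no — w7 R w1 and w7 R w7, but not w1 R w7.
Only Euclidean fails.

Euclidean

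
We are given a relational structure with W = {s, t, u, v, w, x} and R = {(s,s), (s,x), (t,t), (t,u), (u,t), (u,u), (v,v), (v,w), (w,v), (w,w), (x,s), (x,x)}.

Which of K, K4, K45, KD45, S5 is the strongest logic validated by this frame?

S5

Transitive (axiom 4): yes — every two-step R-path is closed by a direct edge.
Euclidean (axiom 5): yes — any two successors of a common world are R-related.
Serial (axiom D): yes — every world has a successor (e.g. s R s).
Reflexive (axiom T): yes — every world is R-related to itself.
So F validates K, K4, K45, KD45, S5. The strongest is S5.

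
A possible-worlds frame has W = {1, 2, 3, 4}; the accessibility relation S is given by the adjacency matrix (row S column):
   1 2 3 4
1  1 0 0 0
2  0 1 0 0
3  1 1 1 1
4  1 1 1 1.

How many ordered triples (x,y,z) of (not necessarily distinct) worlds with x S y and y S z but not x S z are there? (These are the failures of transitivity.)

0

S is transitive; there are no such tuples.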